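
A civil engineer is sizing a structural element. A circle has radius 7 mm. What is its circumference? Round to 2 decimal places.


Shape: circle
Radius r = 7 mm
Formula: C = 2 * pi * r
C = 2 * pi * 7
C = 14 * pi
C = 43.98
43.98 mm


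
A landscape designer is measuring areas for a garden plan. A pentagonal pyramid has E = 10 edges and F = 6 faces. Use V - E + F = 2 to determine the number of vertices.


Polyhedron: pentagonal pyramid
Euler's formula for convex polyhedra: V - E + F = 2
Given: E = 10 edges and F = 6 faces
Solve for V:
V = 2 + E - F = 2 + 10 - 6 = 6
6 vertices


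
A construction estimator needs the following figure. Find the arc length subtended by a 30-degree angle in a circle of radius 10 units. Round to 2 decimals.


Shape: circular arc
Radius r = 10 units, Angle = 30 degrees
Formula: L = (angle/360) * 2 * pi * r
2 * pi * r = 20 * pi
L = (30/360) * 20 * pi
L = 1.666667 * pi
L = 5.24
5.24 units


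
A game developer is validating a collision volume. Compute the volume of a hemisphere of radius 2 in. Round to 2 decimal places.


Shape: hemisphere (half of a sphere)
Radius r = 2 in
Formula: V = (1/2) * (4/3) * pi * r^3 = (2/3) * pi * r^3
r^3 = 8
(2/3) * 8 = 5.333333
V = 5.333333 * pi
V = 16.76
16.76 in^3


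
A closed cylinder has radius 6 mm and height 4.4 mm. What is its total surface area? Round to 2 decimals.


Shape: closed cylinder
Radius r = 6 mm, Height h = 4.4 mm
Formula: SA = 2*pi*r^2 + 2*pi*r*h = 2*pi*r*(r + h)
r + h = 10.4
2 * r * (r + h) = 2 * 6 * 10.4 = 124.8
SA = 124.8 * pi
SA = 392.07
392.07 mm^2


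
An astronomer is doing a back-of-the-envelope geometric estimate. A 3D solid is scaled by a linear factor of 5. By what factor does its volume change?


Linear scale factor k = 5
Rule: under a linear scaling by k, volumes scale by k^3.
k^3 = 5 * 5 * 5
k^3 = 25 * 5
k^3 = 125
Volume scales by a factor of 125.
125 (dimensionless)


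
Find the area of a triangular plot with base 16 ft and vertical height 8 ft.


Shape: triangle
Base b = 16 ft, Height h = 8 ft
Formula: A = (1/2) * b * h
A = 0.5 * 16 * 8
A = 0.5 * 128
A = 64
64 ft^2


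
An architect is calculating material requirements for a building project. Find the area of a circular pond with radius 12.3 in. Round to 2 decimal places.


Shape: circle
Radius r = 12.3 in
Formula: A = pi * r^2
r^2 = 12.3^2 = 151.29
A = pi * 151.29
A = 475.29
475.29 in^2


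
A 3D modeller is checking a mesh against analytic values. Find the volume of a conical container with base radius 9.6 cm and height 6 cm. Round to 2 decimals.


Shape: cone
Radius r = 9.6 cm, Height h = 6 cm
Formula: V = (1/3) * pi * r^2 * h
r^2 = 92.16
pi * r^2 * h = pi * 92.16 * 6 = 552.96 * pi
V = 552.96 * pi / 3
V = 579.06
579.06 cm^3


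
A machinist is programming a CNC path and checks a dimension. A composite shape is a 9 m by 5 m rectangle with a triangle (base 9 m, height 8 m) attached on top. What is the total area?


Composite shape: rectangle + triangle
Rectangle area = 9 * 5 = 45
Triangle area = 0.5 * 9 * 8 = 36
Total = 45 + 36
Total = 81
81 m^2


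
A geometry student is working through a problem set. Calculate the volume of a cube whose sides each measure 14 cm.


Shape: cube
Side s = 14 cm
Formula: V = s^3
V = 14 * 14 * 14
V = 196 * 14
V = 2744
2744 cm^3


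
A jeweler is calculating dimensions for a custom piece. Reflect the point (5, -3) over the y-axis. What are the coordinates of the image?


Transformation: reflection
Original point: (5, -3)
Rule for reflection over the y-axis: (x, y) -> (-x, y)
Apply: (5, -3) -> (-5, -3)
(-5, -3)


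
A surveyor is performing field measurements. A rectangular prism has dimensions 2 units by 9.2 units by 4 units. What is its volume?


Shape: rectangular prism
l = 2 units, w = 9.2 units, h = 4 units
Formula: V = l * w * h
V = 2 * 9.2 * 4
V = 18.4 * 4
V = 73.6
73.6 units^3


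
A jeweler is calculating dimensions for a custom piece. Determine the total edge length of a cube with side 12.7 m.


Shape: cube
Side s = 12.7 m
A cube has 12 edges, all equal.
Formula: total edge length = 12 * s
Total = 12 * 12.7
Total = 152.4
152.4 m


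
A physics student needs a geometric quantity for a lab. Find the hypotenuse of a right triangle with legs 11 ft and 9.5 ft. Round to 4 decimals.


Shape: right triangle
Legs a = 11 ft, b = 9.5 ft
Formula: c = sqrt(a^2 + b^2)
a^2 = 121, b^2 = 90.25
a^2 + b^2 = 211.25
c = sqrt(211.25)
c = 14.5344
14.5344 ft


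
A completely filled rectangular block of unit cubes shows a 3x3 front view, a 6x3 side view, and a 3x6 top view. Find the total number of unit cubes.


Orthographic views of a solid rectangular block:
Front view 3 x 3 -> length = 3, height = 3
Side view 6 x 3 -> width = 6, height = 3 (consistent)
Top view 3 x 6 -> confirms length = 3, width = 6
The block is 3 x 6 x 3.
Total unit cubes = 3 * 6 * 3 = 54
54 unit cubes


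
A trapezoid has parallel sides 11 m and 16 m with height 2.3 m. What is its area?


Shape: trapezoid
Parallel sides a = 11 m, b = 16 m; Height h = 2.3 m
Formula: A = (a + b) * h / 2
a + b = 11 + 16 = 27
A = 27 * 2.3 / 2
A = 62.1 / 2
A = 31.05
31.05 m^2


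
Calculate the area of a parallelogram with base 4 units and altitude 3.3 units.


Shape: parallelogram
Base b = 4 units, Height h = 3.3 units
Formula: A = b * h
A = 4 * 3.3
A = 13.2
13.2 units^2


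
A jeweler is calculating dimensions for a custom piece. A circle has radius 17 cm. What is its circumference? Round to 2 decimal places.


Shape: circle
Radius r = 17 cm
Formula: C = 2 * pi * r
C = 2 * pi * 17
C = 34 * pi
C = 106.81
106.81 cm


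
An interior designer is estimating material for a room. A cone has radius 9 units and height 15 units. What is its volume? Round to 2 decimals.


Shape: cone
Radius r = 9 units, Height h = 15 units
Formula: V = (1/3) * pi * r^2 * h
r^2 = 81
pi * r^2 * h = pi * 81 * 15 = 1215 * pi
V = 1215 * pi / 3
V = 1272.35
1272.35 units^3


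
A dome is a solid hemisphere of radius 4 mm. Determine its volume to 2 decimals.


Shape: hemisphere (half of a sphere)
Radius r = 4 mm
Formula: V = (1/2) * (4/3) * pi * r^3 = (2/3) * pi * r^3
r^3 = 64
(2/3) * 64 = 42.666667
V = 42.666667 * pi
V = 134.04
134.04 mm^3


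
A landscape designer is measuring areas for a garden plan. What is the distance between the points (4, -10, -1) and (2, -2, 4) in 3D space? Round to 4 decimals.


3D distance between two points
P1 = (4, -10, -1), P2 = (2, -2, 4)
Formula: d = sqrt((x2-x1)^2 + (y2-y1)^2 + (z2-z1)^2)
dx = 2 - 4 = -2
dy = -2 - -10 = 8
dz = 4 - -1 = 5
dx^2 + dy^2 + dz^2 = 4 + 64 + 25 = 93
d = sqrt(93)
d = 9.6437
9.6437 units


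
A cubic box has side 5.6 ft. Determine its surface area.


Shape: cube
Side s = 5.6 ft
A cube has 6 square faces.
Formula: SA = 6 * s^2
s^2 = 31.36
SA = 6 * 31.36
SA = 188.16
188.16 ft^2


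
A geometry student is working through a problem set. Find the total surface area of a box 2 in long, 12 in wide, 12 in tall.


Shape: rectangular prism
l = 2 in, w = 12 in, h = 12 in
Formula: SA = 2(lw + lh + wh)
lw = 24, lh = 24, wh = 144
lw + lh + wh = 192
SA = 2 * 192
SA = 384
384 in^2


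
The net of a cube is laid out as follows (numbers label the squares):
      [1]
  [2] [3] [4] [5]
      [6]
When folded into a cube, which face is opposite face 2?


Net: cross layout. Take square 3 as the base (bottom).
Fold the four squares in the horizontal row up around 3: 2 -> left, 4 -> right, 5 wraps to the top.
Fold 1 and 6 up from 3: 1 -> back, 6 -> front.
Opposite pairs are therefore: (1, 6), (2, 4), (3, 5).
Face 2 is opposite face 4.
face 4


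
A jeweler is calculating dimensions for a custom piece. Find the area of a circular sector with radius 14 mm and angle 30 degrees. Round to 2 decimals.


Shape: circular sector
Radius r = 14 mm, Angle = 30 degrees
Formula: A = (angle/360) * pi * r^2
r^2 = 196
Fraction of circle = 30/360
A = (30/360) * pi * 196
A = 16.333333 * pi
A = 51.31
51.31 mm^2


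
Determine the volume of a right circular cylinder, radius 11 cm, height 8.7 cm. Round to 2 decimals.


Shape: cylinder
Radius r = 11 cm, Height h = 8.7 cm
Formula: V = pi * r^2 * h
r^2 = 121
V = pi * 121 * 8.7
V = 1052.7 * pi
V = 3307.15
3307.15 cm^3


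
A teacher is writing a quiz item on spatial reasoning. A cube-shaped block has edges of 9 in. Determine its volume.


Shape: cube
Side s = 9 in
Formula: V = s^3
V = 9 * 9 * 9
V = 81 * 9
V = 729
729 in^3


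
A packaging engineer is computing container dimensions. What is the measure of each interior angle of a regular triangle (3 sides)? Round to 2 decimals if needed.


Shape: regular triangle (3 sides)
Formula: interior angle = (n - 2) * 180 / n
(n - 2) = 1
(n - 2) * 180 = 180
angle = 180 / 3
angle = 60
60 degrees


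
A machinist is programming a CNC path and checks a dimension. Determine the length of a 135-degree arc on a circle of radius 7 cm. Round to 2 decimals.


Shape: circular arc
Radius r = 7 cm, Angle = 135 degrees
Formula: L = (angle/360) * 2 * pi * r
2 * pi * r = 14 * pi
L = (135/360) * 14 * pi
L = 5.25 * pi
L = 16.49
16.49 cm


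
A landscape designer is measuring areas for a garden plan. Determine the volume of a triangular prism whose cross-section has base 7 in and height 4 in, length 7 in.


Shape: triangular prism
Triangle base = 7 in, triangle height = 4 in, prism length L = 7 in
Formula: V = (1/2 * b * h_tri) * L
Cross-section area = 0.5 * 7 * 4 = 14
V = 14 * 7
V = 98
98 in^3


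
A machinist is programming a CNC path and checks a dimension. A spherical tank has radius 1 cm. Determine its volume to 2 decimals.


Shape: sphere
Radius r = 1 cm
Formula: V = (4/3) * pi * r^3
r^3 = 1
(4/3) * 1 = 1.333333
V = 1.333333 * pi
V = 4.19
4.19 cm^3


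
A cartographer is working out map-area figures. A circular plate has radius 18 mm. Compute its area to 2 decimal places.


Shape: circle
Radius r = 18 mm
Formula: A = pi * r^2
r^2 = 18^2 = 324
A = pi * 324
A = 1017.88
1017.88 mm^2


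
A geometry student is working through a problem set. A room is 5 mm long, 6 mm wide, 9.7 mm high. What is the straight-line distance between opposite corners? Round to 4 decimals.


Shape: rectangular box (space diagonal)
l = 5 mm, w = 6 mm, h = 9.7 mm
Visualize: the diagonal of the base, then a right triangle with that diagonal and the height.
Formula: d = sqrt(l^2 + w^2 + h^2)
l^2 + w^2 + h^2 = 25 + 36 + 94.09 = 155.09
d = sqrt(155.09)
d = 12.4535
12.4535 mm


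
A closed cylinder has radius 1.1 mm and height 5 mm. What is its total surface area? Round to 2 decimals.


Shape: closed cylinder
Radius r = 1.1 mm, Height h = 5 mm
Formula: SA = 2*pi*r^2 + 2*pi*r*h = 2*pi*r*(r + h)
r + h = 6.1
2 * r * (r + h) = 2 * 1.1 * 6.1 = 13.42
SA = 13.42 * pi
SA = 42.16
42.16 mm^2


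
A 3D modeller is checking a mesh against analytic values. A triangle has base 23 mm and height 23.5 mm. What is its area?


Shape: triangle
Base b = 23 mm, Height h = 23.5 mm
Formula: A = (1/2) * b * h
A = 0.5 * 23 * 23.5
A = 0.5 * 540.5
A = 270.25
270.25 mm^2


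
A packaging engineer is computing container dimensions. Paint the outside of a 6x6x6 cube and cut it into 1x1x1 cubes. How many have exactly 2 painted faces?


Large cube: 6 x 6 x 6, cut into unit cubes.
n = 6, so n - 2 = 4
Cubes with 2 painted faces lie along the edges, excluding corners.
A cube has 12 edges; each contributes (n - 2) = 4 such cubes.
Count = 12 * 4 = 48
48 unit cubes


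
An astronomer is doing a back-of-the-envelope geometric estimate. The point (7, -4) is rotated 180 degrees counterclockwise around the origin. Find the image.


Transformation: rotation about the origin
Original point: (7, -4)
Rule for 180 deg: (x, y) -> (-x, -y)
Apply: (7, -4) -> (-7, 4)
(-7, 4)


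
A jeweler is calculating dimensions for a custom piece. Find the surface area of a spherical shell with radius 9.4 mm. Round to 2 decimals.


Shape: sphere
Radius r = 9.4 mm
Formula: SA = 4 * pi * r^2
r^2 = 88.36
SA = 4 * pi * 88.36
SA = 353.44 * pi
SA = 1110.36
1110.36 mm^2


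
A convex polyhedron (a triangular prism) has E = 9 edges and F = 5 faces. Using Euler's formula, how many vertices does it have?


Polyhedron: triangular prism
Euler's formula for convex polyhedra: V - E + F = 2
Given: E = 9 edges and F = 5 faces
Solve for V:
V = 2 + E - F = 2 + 9 - 5 = 6
6 vertices


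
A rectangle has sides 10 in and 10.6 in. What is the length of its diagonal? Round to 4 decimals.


Shape: rectangle (diagonal via Pythagoras)
Sides: 10 in and 10.6 in
Formula: d = sqrt(l^2 + w^2)
l^2 = 100, w^2 = 112.36
l^2 + w^2 = 212.36
d = sqrt(212.36)
d = 14.5726
14.5726 in


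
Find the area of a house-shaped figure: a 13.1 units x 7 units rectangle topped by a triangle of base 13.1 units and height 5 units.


Composite shape: rectangle + triangle
Rectangle area = 13.1 * 7 = 91.7
Triangle area = 0.5 * 13.1 * 5 = 32.75
Total = 91.7 + 32.75
Total = 124.45
124.45 units^2


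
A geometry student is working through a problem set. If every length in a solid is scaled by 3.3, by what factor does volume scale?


Linear scale factor k = 3.3
Rule: under a linear scaling by k, volumes scale by k^3.
k^3 = 3.3 * 3.3 * 3.3
k^3 = 10.89 * 3.3
k^3 = 35.937
Volume scales by a factor of 35.937.
35.937 (dimensionless)


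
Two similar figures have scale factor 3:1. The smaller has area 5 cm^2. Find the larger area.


Linear scale factor k = 3
Original area = 5 cm^2
Rule: under a linear scaling by k, areas scale by k^2.
k^2 = 3^2 = 9
New area = 5 * 9
New area = 45
45 cm^2


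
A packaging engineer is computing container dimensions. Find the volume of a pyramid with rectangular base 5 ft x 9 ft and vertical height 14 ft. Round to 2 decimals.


Shape: rectangular pyramid
Base: 5 ft x 9 ft, Height h = 14 ft
Formula: V = (1/3) * base_area * h
base_area = 5 * 9 = 45
base_area * h = 45 * 14 = 630
V = 630 / 3
V = 210
210 ft^3


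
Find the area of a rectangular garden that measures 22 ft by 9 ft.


Shape: rectangle
Length l = 22 ft, Width w = 9 ft
Formula: A = l * w
A = 22 * 9
A = 198
198 ft^2


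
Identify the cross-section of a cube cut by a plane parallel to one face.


Solid: cube
Cutting plane: parallel to one face
Visualize the intersection of the plane with the solid's surface.
The boundary of the cut region is a square.
square


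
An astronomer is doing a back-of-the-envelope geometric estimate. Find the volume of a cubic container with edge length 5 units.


Shape: cube
Side s = 5 units
Formula: V = s^3
V = 5 * 5 * 5
V = 25 * 5
V = 125
125 units^3


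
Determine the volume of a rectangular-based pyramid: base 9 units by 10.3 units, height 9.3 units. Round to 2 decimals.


Shape: rectangular pyramid
Base: 9 units x 10.3 units, Height h = 9.3 units
Formula: V = (1/3) * base_area * h
base_area = 9 * 10.3 = 92.7
base_area * h = 92.7 * 9.3 = 862.11
V = 862.11 / 3
V = 287.37
287.37 units^3


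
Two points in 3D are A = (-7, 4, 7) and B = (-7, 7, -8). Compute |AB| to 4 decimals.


3D distance between two points
P1 = (-7, 4, 7), P2 = (-7, 7, -8)
Formula: d = sqrt((x2-x1)^2 + (y2-y1)^2 + (z2-z1)^2)
dx = -7 - -7 = 0
dy = 7 - 4 = 3
dz = -8 - 7 = -15
dx^2 + dy^2 + dz^2 = 0 + 9 + 225 = 234
d = sqrt(234)
d = 15.2971
15.2971 units


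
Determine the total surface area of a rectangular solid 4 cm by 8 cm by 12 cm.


Shape: rectangular prism
l = 4 cm, w = 8 cm, h = 12 cm
Formula: SA = 2(lw + lh + wh)
lw = 32, lh = 48, wh = 96
lw + lh + wh = 176
SA = 2 * 176
SA = 352
352 cm^2


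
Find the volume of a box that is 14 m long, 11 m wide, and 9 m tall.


Shape: rectangular prism
l = 14 m, w = 11 m, h = 9 m
Formula: V = l * w * h
V = 14 * 11 * 9
V = 154 * 9
V = 1386
1386 m^3


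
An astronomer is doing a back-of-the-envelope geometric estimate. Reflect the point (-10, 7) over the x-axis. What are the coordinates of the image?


Transformation: reflection
Original point: (-10, 7)
Rule for reflection over the x-axis: (x, y) -> (x, -y)
Apply: (-10, 7) -> (-10, -7)
(-10, -7)


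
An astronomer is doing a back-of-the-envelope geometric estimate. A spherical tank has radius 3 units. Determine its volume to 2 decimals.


Shape: sphere
Radius r = 3 units
Formula: V = (4/3) * pi * r^3
r^3 = 27
(4/3) * 27 = 36
V = 36 * pi
V = 113.1
113.1 units^3


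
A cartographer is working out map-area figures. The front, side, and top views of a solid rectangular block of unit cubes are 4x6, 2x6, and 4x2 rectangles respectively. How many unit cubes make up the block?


Orthographic views of a solid rectangular block:
Front view 4 x 6 -> length = 4, height = 6
Side view 2 x 6 -> width = 2, height = 6 (consistent)
Top view 4 x 2 -> confirms length = 4, width = 2
The block is 4 x 2 x 6.
Total unit cubes = 4 * 2 * 6 = 48
48 unit cubes


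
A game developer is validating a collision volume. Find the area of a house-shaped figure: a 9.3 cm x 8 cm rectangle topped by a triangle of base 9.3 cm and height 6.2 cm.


Composite shape: rectangle + triangle
Rectangle area = 9.3 * 8 = 74.4
Triangle area = 0.5 * 9.3 * 6.2 = 28.83
Total = 74.4 + 28.83
Total = 103.23
103.23 cm^2


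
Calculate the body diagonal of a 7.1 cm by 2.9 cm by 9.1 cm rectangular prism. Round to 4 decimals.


Shape: rectangular box (space diagonal)
l = 7.1 cm, w = 2.9 cm, h = 9.1 cm
Visualize: the diagonal of the base, then a right triangle with that diagonal and the height.
Formula: d = sqrt(l^2 + w^2 + h^2)
l^2 + w^2 + h^2 = 50.41 + 8.41 + 82.81 = 141.63
d = sqrt(141.63)
d = 11.9008
11.9008 cm


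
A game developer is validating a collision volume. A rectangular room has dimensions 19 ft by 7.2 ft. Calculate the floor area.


Shape: rectangle
Length l = 19 ft, Width w = 7.2 ft
Formula: A = l * w
A = 19 * 7.2
A = 136.8
136.8 ft^2


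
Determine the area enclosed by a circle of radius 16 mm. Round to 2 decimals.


Shape: circle
Radius r = 16 mm
Formula: A = pi * r^2
r^2 = 16^2 = 256
A = pi * 256
A = 804.25
804.25 mm^2


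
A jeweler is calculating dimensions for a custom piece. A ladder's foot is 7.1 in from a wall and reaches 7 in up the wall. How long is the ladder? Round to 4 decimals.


Shape: right triangle
Legs a = 7.1 in, b = 7 in
Formula: c = sqrt(a^2 + b^2)
a^2 = 50.41, b^2 = 49
a^2 + b^2 = 99.41
c = sqrt(99.41)
c = 9.9705
9.9705 in


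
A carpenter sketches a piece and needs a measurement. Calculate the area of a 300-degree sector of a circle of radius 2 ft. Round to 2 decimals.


Shape: circular sector
Radius r = 2 ft, Angle = 300 degrees
Formula: A = (angle/360) * pi * r^2
r^2 = 4
Fraction of circle = 300/360
A = (300/360) * pi * 4
A = 3.333333 * pi
A = 10.47
10.47 ft^2


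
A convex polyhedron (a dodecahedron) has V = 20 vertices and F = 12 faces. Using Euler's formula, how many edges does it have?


Polyhedron: dodecahedron
Euler's formula for convex polyhedra: V - E + F = 2
Given: V = 20 vertices and F = 12 faces
Solve for E:
E = V + F - 2 = 20 + 12 - 2 = 30
30 edges


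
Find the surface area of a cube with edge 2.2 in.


Shape: cube
Side s = 2.2 in
A cube has 6 square faces.
Formula: SA = 6 * s^2
s^2 = 4.84
SA = 6 * 4.84
SA = 29.04
29.04 in^2


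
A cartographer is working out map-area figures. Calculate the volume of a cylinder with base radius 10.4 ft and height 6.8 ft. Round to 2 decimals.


Shape: cylinder
Radius r = 10.4 ft, Height h = 6.8 ft
Formula: V = pi * r^2 * h
r^2 = 108.16
V = pi * 108.16 * 6.8
V = 735.488 * pi
V = 2310.6
2310.6 ft^3


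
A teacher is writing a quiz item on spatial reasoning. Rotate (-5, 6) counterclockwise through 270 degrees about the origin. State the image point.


Transformation: rotation about the origin
Original point: (-5, 6)
Rule for 270 deg counterclockwise: (x, y) -> (y, -x)
Apply: (-5, 6) -> (6, 5)
(6, 5)


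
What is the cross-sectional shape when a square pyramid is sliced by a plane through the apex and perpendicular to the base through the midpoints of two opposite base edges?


Solid: square pyramid
Cutting plane: through the apex and perpendicular to the base through the midpoints of two opposite base edges
Visualize the intersection of the plane with the solid's surface.
The boundary of the cut region is a isosceles triangle.
isosceles triangle


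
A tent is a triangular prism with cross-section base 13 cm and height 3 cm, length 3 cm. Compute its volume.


Shape: triangular prism
Triangle base = 13 cm, triangle height = 3 cm, prism length L = 3 cm
Formula: V = (1/2 * b * h_tri) * L
Cross-section area = 0.5 * 13 * 3 = 19.5
V = 19.5 * 3
V = 58.5
58.5 cm^3


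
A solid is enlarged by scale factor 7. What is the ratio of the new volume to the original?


Linear scale factor k = 7
Rule: under a linear scaling by k, volumes scale by k^3.
k^3 = 7 * 7 * 7
k^3 = 49 * 7
k^3 = 343
Volume scales by a factor of 343.
343 (dimensionless)


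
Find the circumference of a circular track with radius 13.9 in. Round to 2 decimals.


Shape: circle
Radius r = 13.9 in
Formula: C = 2 * pi * r
C = 2 * pi * 13.9
C = 27.8 * pi
C = 87.34
87.34 in


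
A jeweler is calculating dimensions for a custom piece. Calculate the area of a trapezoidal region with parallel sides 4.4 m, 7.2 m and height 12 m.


Shape: trapezoid
Parallel sides a = 4.4 m, b = 7.2 m; Height h = 12 m
Formula: A = (a + b) * h / 2
a + b = 4.4 + 7.2 = 11.6
A = 11.6 * 12 / 2
A = 139.2 / 2
A = 69.6
69.6 m^2


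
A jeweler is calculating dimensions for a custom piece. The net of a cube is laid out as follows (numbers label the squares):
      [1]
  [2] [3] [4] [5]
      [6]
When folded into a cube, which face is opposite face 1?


Net: cross layout. Take square 3 as the base (bottom).
Fold the four squares in the horizontal row up around 3: 2 -> left, 4 -> right, 5 wraps to the top.
Fold 1 and 6 up from 3: 1 -> back, 6 -> front.
Opposite pairs are therefore: (1, 6), (2, 4), (3, 5).
Face 1 is opposite face 6.
face 6


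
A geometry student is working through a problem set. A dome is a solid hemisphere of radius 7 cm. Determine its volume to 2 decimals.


Shape: hemisphere (half of a sphere)
Radius r = 7 cm
Formula: V = (1/2) * (4/3) * pi * r^3 = (2/3) * pi * r^3
r^3 = 343
(2/3) * 343 = 228.666667
V = 228.666667 * pi
V = 718.38
718.38 cm^3


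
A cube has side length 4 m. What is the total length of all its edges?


Shape: cube
Side s = 4 m
A cube has 12 edges, all equal.
Formula: total edge length = 12 * s
Total = 12 * 4
Total = 48
48 m


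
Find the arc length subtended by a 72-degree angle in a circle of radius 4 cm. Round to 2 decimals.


Shape: circular arc
Radius r = 4 cm, Angle = 72 degrees
Formula: L = (angle/360) * 2 * pi * r
2 * pi * r = 8 * pi
L = (72/360) * 8 * pi
L = 1.6 * pi
L = 5.03
5.03 cm


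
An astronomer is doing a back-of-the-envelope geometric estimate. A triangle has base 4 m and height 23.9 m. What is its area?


Shape: triangle
Base b = 4 m, Height h = 23.9 m
Formula: A = (1/2) * b * h
A = 0.5 * 4 * 23.9
A = 0.5 * 95.6
A = 47.8
47.8 m^2


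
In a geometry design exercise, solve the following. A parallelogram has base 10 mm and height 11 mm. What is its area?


Shape: parallelogram
Base b = 10 mm, Height h = 11 mm
Formula: A = b * h
A = 10 * 11
A = 110
110 mm^2


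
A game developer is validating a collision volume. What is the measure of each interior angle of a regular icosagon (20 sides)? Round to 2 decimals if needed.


Shape: regular icosagon (20 sides)
Formula: interior angle = (n - 2) * 180 / n
(n - 2) = 18
(n - 2) * 180 = 3240
angle = 3240 / 20
angle = 162
162 degrees


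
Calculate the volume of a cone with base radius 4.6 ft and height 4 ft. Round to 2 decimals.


Shape: cone
Radius r = 4.6 ft, Height h = 4 ft
Formula: V = (1/3) * pi * r^2 * h
r^2 = 21.16
pi * r^2 * h = pi * 21.16 * 4 = 84.64 * pi
V = 84.64 * pi / 3
V = 88.63
88.63 ft^3


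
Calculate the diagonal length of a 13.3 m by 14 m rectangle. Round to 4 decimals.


Shape: rectangle (diagonal via Pythagoras)
Sides: 13.3 m and 14 m
Formula: d = sqrt(l^2 + w^2)
l^2 = 176.89, w^2 = 196
l^2 + w^2 = 372.89
d = sqrt(372.89)
d = 19.3104
19.3104 m


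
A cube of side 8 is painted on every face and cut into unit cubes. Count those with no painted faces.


Large cube: 8 x 8 x 8, cut into unit cubes.
n = 8, so n - 2 = 6
Unpainted cubes form the interior (n - 2)^3 block.
(n - 2)^3 = 6^3 = 216
216 unit cubes


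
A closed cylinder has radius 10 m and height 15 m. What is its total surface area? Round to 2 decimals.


Shape: closed cylinder
Radius r = 10 m, Height h = 15 m
Formula: SA = 2*pi*r^2 + 2*pi*r*h = 2*pi*r*(r + h)
r + h = 25
2 * r * (r + h) = 2 * 10 * 25 = 500
SA = 500 * pi
SA = 1570.8
1570.8 m^2


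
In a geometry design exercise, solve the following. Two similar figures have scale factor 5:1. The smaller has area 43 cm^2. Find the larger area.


Linear scale factor k = 5
Original area = 43 cm^2
Rule: under a linear scaling by k, areas scale by k^2.
k^2 = 5^2 = 25
New area = 43 * 25
New area = 1075
1075 cm^2


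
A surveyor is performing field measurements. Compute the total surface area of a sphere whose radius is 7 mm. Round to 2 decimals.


Shape: sphere
Radius r = 7 mm
Formula: SA = 4 * pi * r^2
r^2 = 49
SA = 4 * pi * 49
SA = 196 * pi
SA = 615.75
615.75 mm^2


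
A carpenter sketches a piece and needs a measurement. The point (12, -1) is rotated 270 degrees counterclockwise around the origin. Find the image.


Transformation: rotation about the origin
Original point: (12, -1)
Rule for 270 deg counterclockwise: (x, y) -> (y, -x)
Apply: (12, -1) -> (-1, -12)
(-1, -12)


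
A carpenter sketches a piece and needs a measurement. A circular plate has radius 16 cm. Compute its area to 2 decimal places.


Shape: circle
Radius r = 16 cm
Formula: A = pi * r^2
r^2 = 16^2 = 256
A = pi * 256
A = 804.25
804.25 cm^2


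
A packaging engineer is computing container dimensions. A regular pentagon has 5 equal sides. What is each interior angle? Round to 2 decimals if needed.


Shape: regular pentagon (5 sides)
Formula: interior angle = (n - 2) * 180 / n
(n - 2) = 3
(n - 2) * 180 = 540
angle = 540 / 5
angle = 108
108 degrees


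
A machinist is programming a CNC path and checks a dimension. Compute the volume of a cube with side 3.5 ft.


Shape: cube
Side s = 3.5 ft
Formula: V = s^3
V = 3.5 * 3.5 * 3.5
V = 12.25 * 3.5
V = 42.875
42.875 ft^3


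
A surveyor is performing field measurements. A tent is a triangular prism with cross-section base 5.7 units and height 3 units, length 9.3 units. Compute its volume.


Shape: triangular prism
Triangle base = 5.7 units, triangle height = 3 units, prism length L = 9.3 units
Formula: V = (1/2 * b * h_tri) * L
Cross-section area = 0.5 * 5.7 * 3 = 8.55
V = 8.55 * 9.3
V = 79.515
79.515 units^3


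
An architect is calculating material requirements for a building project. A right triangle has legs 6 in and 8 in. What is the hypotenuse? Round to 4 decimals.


Shape: right triangle
Legs a = 6 in, b = 8 in
Formula: c = sqrt(a^2 + b^2)
a^2 = 36, b^2 = 64
a^2 + b^2 = 100
c = sqrt(100)
c = 10.0
10 in


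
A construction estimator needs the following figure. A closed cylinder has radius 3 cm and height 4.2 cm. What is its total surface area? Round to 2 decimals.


Shape: closed cylinder
Radius r = 3 cm, Height h = 4.2 cm
Formula: SA = 2*pi*r^2 + 2*pi*r*h = 2*pi*r*(r + h)
r + h = 7.2
2 * r * (r + h) = 2 * 3 * 7.2 = 43.2
SA = 43.2 * pi
SA = 135.72
135.72 cm^2


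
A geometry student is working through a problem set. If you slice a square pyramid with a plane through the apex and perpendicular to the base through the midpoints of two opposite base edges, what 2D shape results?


Solid: square pyramid
Cutting plane: through the apex and perpendicular to the base through the midpoints of two opposite base edges
Visualize the intersection of the plane with the solid's surface.
The boundary of the cut region is a isosceles triangle.
isosceles triangle


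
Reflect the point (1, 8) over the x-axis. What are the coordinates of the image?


Transformation: reflection
Original point: (1, 8)
Rule for reflection over the x-axis: (x, y) -> (x, -y)
Apply: (1, 8) -> (1, -8)
(1, -8)


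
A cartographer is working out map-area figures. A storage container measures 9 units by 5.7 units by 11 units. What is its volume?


Shape: rectangular prism
l = 9 units, w = 5.7 units, h = 11 units
Formula: V = l * w * h
V = 9 * 5.7 * 11
V = 51.3 * 11
V = 564.3
564.3 units^3


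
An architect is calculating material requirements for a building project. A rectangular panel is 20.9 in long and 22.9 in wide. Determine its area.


Shape: rectangle
Length l = 20.9 in, Width w = 22.9 in
Formula: A = l * w
A = 20.9 * 22.9
A = 478.61
478.61 in^2


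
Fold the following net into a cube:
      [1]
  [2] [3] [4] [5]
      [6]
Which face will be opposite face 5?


Net: cross layout. Take square 3 as the base (bottom).
Fold the four squares in the horizontal row up around 3: 2 -> left, 4 -> right, 5 wraps to the top.
Fold 1 and 6 up from 3: 1 -> back, 6 -> front.
Opposite pairs are therefore: (1, 6), (2, 4), (3, 5).
Face 5 is opposite face 3.
face 3


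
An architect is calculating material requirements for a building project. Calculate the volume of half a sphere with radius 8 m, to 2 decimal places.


Shape: hemisphere (half of a sphere)
Radius r = 8 m
Formula: V = (1/2) * (4/3) * pi * r^3 = (2/3) * pi * r^3
r^3 = 512
(2/3) * 512 = 341.333333
V = 341.333333 * pi
V = 1072.33
1072.33 m^3


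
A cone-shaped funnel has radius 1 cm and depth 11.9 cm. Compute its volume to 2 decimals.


Shape: cone
Radius r = 1 cm, Height h = 11.9 cm
Formula: V = (1/3) * pi * r^2 * h
r^2 = 1
pi * r^2 * h = pi * 1 * 11.9 = 11.9 * pi
V = 11.9 * pi / 3
V = 12.46
12.46 cm^3


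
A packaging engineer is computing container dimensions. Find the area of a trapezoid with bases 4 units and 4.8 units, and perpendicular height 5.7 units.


Shape: trapezoid
Parallel sides a = 4 units, b = 4.8 units; Height h = 5.7 units
Formula: A = (a + b) * h / 2
a + b = 4 + 4.8 = 8.8
A = 8.8 * 5.7 / 2
A = 50.16 / 2
A = 25.08
25.08 units^2


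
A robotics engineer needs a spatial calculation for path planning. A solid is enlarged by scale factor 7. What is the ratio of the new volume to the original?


Linear scale factor k = 7
Rule: under a linear scaling by k, volumes scale by k^3.
k^3 = 7 * 7 * 7
k^3 = 49 * 7
k^3 = 343
Volume scales by a factor of 343.
343 (dimensionless)


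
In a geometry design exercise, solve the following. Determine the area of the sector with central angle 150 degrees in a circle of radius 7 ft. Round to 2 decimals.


Shape: circular sector
Radius r = 7 ft, Angle = 150 degrees
Formula: A = (angle/360) * pi * r^2
r^2 = 49
Fraction of circle = 150/360
A = (150/360) * pi * 49
A = 20.416667 * pi
A = 64.14
64.14 ft^2


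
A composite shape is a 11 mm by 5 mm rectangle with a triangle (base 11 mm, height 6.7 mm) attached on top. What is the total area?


Composite shape: rectangle + triangle
Rectangle area = 11 * 5 = 55
Triangle area = 0.5 * 11 * 6.7 = 36.85
Total = 55 + 36.85
Total = 91.85
91.85 mm^2


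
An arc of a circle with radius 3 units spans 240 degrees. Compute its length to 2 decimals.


Shape: circular arc
Radius r = 3 units, Angle = 240 degrees
Formula: L = (angle/360) * 2 * pi * r
2 * pi * r = 6 * pi
L = (240/360) * 6 * pi
L = 4 * pi
L = 12.57
12.57 units


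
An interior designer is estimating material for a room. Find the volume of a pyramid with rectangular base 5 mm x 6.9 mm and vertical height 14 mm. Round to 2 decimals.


Shape: rectangular pyramid
Base: 5 mm x 6.9 mm, Height h = 14 mm
Formula: V = (1/3) * base_area * h
base_area = 5 * 6.9 = 34.5
base_area * h = 34.5 * 14 = 483
V = 483 / 3
V = 161
161 mm^3


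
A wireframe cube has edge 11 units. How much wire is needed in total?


Shape: cube
Side s = 11 units
A cube has 12 edges, all equal.
Formula: total edge length = 12 * s
Total = 12 * 11
Total = 132
132 units


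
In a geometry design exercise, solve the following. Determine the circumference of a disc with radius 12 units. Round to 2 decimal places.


Shape: circle
Radius r = 12 units
Formula: C = 2 * pi * r
C = 2 * pi * 12
C = 24 * pi
C = 75.4
75.4 units


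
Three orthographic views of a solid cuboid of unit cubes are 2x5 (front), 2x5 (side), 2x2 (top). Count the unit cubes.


Orthographic views of a solid rectangular block:
Front view 2 x 5 -> length = 2, height = 5
Side view 2 x 5 -> width = 2, height = 5 (consistent)
Top view 2 x 2 -> confirms length = 2, width = 2
The block is 2 x 2 x 5.
Total unit cubes = 2 * 2 * 5 = 20
20 unit cubes


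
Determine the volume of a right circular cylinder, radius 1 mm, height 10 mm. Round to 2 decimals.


Shape: cylinder
Radius r = 1 mm, Height h = 10 mm
Formula: V = pi * r^2 * h
r^2 = 1
V = pi * 1 * 10
V = 10 * pi
V = 31.42
31.42 mm^3


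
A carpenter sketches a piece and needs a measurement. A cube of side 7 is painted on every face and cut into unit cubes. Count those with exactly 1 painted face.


Large cube: 7 x 7 x 7, cut into unit cubes.
n = 7, so n - 2 = 5
Cubes with 1 painted face lie in the interior of each face.
A cube has 6 faces; each contributes (n - 2)^2 = 25 such cubes.
Count = 6 * 25 = 150
150 unit cubes


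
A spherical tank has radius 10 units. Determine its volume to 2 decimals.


Shape: sphere
Radius r = 10 units
Formula: V = (4/3) * pi * r^3
r^3 = 1000
(4/3) * 1000 = 1333.333333
V = 1333.333333 * pi
V = 4188.79
4188.79 units^3


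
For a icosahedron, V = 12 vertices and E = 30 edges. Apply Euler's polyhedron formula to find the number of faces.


Polyhedron: icosahedron
Euler's formula for convex polyhedra: V - E + F = 2
Given: V = 12 vertices and E = 30 edges
Solve for F:
F = 2 + E - V = 2 + 30 - 12 = 20
20 faces


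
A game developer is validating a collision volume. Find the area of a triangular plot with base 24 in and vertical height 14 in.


Shape: triangle
Base b = 24 in, Height h = 14 in
Formula: A = (1/2) * b * h
A = 0.5 * 24 * 14
A = 0.5 * 336
A = 168
168 in^2


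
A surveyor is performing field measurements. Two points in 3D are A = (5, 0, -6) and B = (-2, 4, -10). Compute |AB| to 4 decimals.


3D distance between two points
P1 = (5, 0, -6), P2 = (-2, 4, -10)
Formula: d = sqrt((x2-x1)^2 + (y2-y1)^2 + (z2-z1)^2)
dx = -2 - 5 = -7
dy = 4 - 0 = 4
dz = -10 - -6 = -4
dx^2 + dy^2 + dz^2 = 49 + 16 + 16 = 81
d = sqrt(81)
d = 9.0
9 units


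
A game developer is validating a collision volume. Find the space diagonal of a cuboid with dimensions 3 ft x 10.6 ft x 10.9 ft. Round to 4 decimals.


Shape: rectangular box (space diagonal)
l = 3 ft, w = 10.6 ft, h = 10.9 ft
Visualize: the diagonal of the base, then a right triangle with that diagonal and the height.
Formula: d = sqrt(l^2 + w^2 + h^2)
l^2 + w^2 + h^2 = 9 + 112.36 + 118.81 = 240.17
d = sqrt(240.17)
d = 15.4974
15.4974 ft


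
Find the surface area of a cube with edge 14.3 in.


Shape: cube
Side s = 14.3 in
A cube has 6 square faces.
Formula: SA = 6 * s^2
s^2 = 204.49
SA = 6 * 204.49
SA = 1226.94
1226.94 in^2


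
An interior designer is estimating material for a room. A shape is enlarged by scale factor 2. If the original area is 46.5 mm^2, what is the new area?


Linear scale factor k = 2
Original area = 46.5 mm^2
Rule: under a linear scaling by k, areas scale by k^2.
k^2 = 2^2 = 4
New area = 46.5 * 4
New area = 186
186 mm^2


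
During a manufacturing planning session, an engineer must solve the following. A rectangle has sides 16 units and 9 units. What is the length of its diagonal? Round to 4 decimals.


Shape: rectangle (diagonal via Pythagoras)
Sides: 16 units and 9 units
Formula: d = sqrt(l^2 + w^2)
l^2 = 256, w^2 = 81
l^2 + w^2 = 337
d = sqrt(337)
d = 18.3576
18.3576 units


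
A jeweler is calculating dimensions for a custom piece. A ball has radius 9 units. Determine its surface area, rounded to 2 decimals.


Shape: sphere
Radius r = 9 units
Formula: SA = 4 * pi * r^2
r^2 = 81
SA = 4 * pi * 81
SA = 324 * pi
SA = 1017.88
1017.88 units^2


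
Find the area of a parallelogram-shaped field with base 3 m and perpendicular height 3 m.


Shape: parallelogram
Base b = 3 m, Height h = 3 m
Formula: A = b * h
A = 3 * 3
A = 9
9 m^2


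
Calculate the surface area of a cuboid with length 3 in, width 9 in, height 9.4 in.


Shape: rectangular prism
l = 3 in, w = 9 in, h = 9.4 in
Formula: SA = 2(lw + lh + wh)
lw = 27, lh = 28.2, wh = 84.6
lw + lh + wh = 139.8
SA = 2 * 139.8
SA = 279.6
279.6 in^2


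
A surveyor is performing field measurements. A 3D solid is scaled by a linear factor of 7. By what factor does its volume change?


Linear scale factor k = 7
Rule: under a linear scaling by k, volumes scale by k^3.
k^3 = 7 * 7 * 7
k^3 = 49 * 7
k^3 = 343
Volume scales by a factor of 343.
343 (dimensionless)


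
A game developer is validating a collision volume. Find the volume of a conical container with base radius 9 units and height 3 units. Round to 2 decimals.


Shape: cone
Radius r = 9 units, Height h = 3 units
Formula: V = (1/3) * pi * r^2 * h
r^2 = 81
pi * r^2 * h = pi * 81 * 3 = 243 * pi
V = 243 * pi / 3
V = 254.47
254.47 units^3


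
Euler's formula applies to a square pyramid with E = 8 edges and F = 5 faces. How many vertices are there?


Polyhedron: square pyramid
Euler's formula for convex polyhedra: V - E + F = 2
Given: E = 8 edges and F = 5 faces
Solve for V:
V = 2 + E - F = 2 + 8 - 5 = 5
5 vertices


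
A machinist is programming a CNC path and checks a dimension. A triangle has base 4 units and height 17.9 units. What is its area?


Shape: triangle
Base b = 4 units, Height h = 17.9 units
Formula: A = (1/2) * b * h
A = 0.5 * 4 * 17.9
A = 0.5 * 71.6
A = 35.8
35.8 units^2


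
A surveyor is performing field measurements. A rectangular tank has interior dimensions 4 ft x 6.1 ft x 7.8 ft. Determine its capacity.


Shape: rectangular prism
l = 4 ft, w = 6.1 ft, h = 7.8 ft
Formula: V = l * w * h
V = 4 * 6.1 * 7.8
V = 24.4 * 7.8
V = 190.32
190.32 ft^3


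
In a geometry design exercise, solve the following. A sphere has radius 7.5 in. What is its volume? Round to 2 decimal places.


Shape: sphere
Radius r = 7.5 in
Formula: V = (4/3) * pi * r^3
r^3 = 421.875
(4/3) * 421.875 = 562.5
V = 562.5 * pi
V = 1767.15
1767.15 in^3


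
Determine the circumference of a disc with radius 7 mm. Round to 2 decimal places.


Shape: circle
Radius r = 7 mm
Formula: C = 2 * pi * r
C = 2 * pi * 7
C = 14 * pi
C = 43.98
43.98 mm


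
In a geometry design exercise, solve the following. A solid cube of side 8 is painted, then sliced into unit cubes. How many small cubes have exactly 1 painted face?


Large cube: 8 x 8 x 8, cut into unit cubes.
n = 8, so n - 2 = 6
Cubes with 1 painted face lie in the interior of each face.
A cube has 6 faces; each contributes (n - 2)^2 = 36 such cubes.
Count = 6 * 36 = 216
216 unit cubes


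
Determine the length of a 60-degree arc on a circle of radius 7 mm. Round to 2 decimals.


Shape: circular arc
Radius r = 7 mm, Angle = 60 degrees
Formula: L = (angle/360) * 2 * pi * r
2 * pi * r = 14 * pi
L = (60/360) * 14 * pi
L = 2.333333 * pi
L = 7.33
7.33 mm


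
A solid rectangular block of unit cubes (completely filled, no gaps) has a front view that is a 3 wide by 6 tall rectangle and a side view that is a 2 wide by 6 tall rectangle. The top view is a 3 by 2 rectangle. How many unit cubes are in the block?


Orthographic views of a solid rectangular block:
Front view 3 x 6 -> length = 3, height = 6
Side view 2 x 6 -> width = 2, height = 6 (consistent)
Top view 3 x 2 -> confirms length = 3, width = 2
The block is 3 x 2 x 6.
Total unit cubes = 3 * 2 * 6 = 36
36 unit cubes


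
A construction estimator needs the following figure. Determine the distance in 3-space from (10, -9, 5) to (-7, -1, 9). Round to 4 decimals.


3D distance between two points
P1 = (10, -9, 5), P2 = (-7, -1, 9)
Formula: d = sqrt((x2-x1)^2 + (y2-y1)^2 + (z2-z1)^2)
dx = -7 - 10 = -17
dy = -1 - -9 = 8
dz = 9 - 5 = 4
dx^2 + dy^2 + dz^2 = 289 + 64 + 16 = 369
d = sqrt(369)
d = 19.2094
19.2094 units
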